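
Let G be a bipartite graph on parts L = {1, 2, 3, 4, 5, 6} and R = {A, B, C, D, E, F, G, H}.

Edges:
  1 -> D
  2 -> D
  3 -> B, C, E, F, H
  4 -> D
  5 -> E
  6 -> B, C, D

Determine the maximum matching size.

4

For example, pair 1→D, 3→H, 5→E, 6→B.
The set {1, 2, 4} has only 1 neighbour ({D}), so by Hall's theorem at most 4 of the 6 left vertices can be matched.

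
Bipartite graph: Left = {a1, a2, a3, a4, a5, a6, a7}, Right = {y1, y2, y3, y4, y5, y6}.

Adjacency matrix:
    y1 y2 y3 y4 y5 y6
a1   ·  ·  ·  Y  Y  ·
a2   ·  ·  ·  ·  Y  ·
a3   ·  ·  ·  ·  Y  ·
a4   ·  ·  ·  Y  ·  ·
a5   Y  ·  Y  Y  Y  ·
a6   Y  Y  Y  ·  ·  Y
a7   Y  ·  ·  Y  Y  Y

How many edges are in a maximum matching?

5

One maximum matching: a1→y4, a2→y5, a5→y3, a6→y2, a7→y1.
The set {a1, a2, a3, a4} has only 2 neighbours ({y4, y5}), so by Hall's theorem at most 5 of the 7 left vertices can be matched.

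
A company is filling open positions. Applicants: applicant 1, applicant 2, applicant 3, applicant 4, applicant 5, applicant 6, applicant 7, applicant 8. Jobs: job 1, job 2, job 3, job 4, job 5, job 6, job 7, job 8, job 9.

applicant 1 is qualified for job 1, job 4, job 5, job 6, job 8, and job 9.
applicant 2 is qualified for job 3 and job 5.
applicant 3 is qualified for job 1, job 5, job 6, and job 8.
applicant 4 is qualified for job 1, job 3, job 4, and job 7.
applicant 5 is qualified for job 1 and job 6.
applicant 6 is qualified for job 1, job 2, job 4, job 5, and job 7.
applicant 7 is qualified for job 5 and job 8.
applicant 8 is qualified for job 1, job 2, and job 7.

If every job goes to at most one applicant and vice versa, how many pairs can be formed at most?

8

A valid assignment of size 8: applicant 1–job 9, applicant 2–job 3, applicant 3–job 8, applicant 4–job 1, applicant 5–job 6, applicant 6–job 7, applicant 7–job 5, applicant 8–job 2.
All 8 applicants are matched, so no larger matching exists.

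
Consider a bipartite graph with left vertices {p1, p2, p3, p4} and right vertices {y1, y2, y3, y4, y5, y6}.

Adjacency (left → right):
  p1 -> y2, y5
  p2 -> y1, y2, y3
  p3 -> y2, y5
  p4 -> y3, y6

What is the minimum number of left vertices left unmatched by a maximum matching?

A valid assignment of size 4: p1-y5, p2-y1, p3-y2, p4-y3.
This saturates every left vertex, so 4 is the maximum.
That matches 4 of the 4, leaving 0 unmatched; no matching can do better.

0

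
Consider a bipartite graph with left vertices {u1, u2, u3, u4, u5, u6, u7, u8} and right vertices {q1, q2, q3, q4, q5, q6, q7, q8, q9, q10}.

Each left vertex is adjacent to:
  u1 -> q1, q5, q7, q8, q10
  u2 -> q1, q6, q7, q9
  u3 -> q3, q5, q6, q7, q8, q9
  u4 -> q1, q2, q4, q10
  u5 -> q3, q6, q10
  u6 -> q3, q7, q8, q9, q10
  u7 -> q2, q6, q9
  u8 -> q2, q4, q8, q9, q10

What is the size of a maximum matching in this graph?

A valid assignment of size 8: u1–q1, u2–q6, u3–q8, u4–q4, u5–q10, u6–q7, u7–q2, u8–q9.
This saturates every left vertex, so 8 is the maximum.

8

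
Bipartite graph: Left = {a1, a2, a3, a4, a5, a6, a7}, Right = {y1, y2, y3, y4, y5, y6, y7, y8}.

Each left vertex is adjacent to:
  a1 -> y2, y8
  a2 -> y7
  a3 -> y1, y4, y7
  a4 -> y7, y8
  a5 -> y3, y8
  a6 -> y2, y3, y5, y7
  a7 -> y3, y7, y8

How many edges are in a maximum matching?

6

A valid assignment of size 6: a1-y2, a2-y7, a3-y1, a4-y8, a5-y3, a6-y5.
The set {a2, a4, a5, a7} has only 3 neighbours ({y3, y7, y8}), so by Hall's theorem at most 6 of the 7 left vertices can be matched.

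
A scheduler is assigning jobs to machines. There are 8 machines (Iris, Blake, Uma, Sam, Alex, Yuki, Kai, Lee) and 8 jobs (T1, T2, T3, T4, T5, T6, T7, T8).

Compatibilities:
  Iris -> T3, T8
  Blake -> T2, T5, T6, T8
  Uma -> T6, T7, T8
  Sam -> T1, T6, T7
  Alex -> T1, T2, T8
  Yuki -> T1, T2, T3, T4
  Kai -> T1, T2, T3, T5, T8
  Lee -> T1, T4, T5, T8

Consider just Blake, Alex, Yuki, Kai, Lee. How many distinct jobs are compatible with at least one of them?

7

The union of neighbours of {Blake, Alex, Yuki, Kai, Lee} is {T1, T2, T3, T4, T5, T6, T8}, which has 7 elements.
Since |N(S)| = 7 ≥ |S| = 5, Hall's condition holds for this subset.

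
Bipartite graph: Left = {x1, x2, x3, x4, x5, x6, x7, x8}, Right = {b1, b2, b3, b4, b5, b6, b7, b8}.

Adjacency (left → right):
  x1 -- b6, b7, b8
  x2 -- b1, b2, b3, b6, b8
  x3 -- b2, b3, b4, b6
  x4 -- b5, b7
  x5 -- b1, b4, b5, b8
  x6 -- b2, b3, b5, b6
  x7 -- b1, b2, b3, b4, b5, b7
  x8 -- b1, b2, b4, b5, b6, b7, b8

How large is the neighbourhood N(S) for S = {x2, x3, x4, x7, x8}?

8

The union of neighbours of {x2, x3, x4, x7, x8} is {b1, b2, b3, b4, b5, b6, b7, b8}, which has 8 elements.
Since |N(S)| = 8 ≥ |S| = 5, Hall's condition holds for this subset.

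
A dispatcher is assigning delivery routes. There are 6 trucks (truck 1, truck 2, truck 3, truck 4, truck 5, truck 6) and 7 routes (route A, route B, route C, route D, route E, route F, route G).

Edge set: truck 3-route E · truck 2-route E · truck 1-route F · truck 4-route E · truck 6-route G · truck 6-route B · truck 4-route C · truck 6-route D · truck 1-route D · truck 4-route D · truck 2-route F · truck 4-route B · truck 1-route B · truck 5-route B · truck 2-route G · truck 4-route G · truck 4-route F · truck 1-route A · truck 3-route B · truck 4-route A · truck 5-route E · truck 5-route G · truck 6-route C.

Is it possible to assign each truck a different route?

Yes

One maximum matching: truck 1→route A, truck 2→route F, truck 3→route E, truck 4→route D, truck 5→route G, truck 6→route B.
All 6 trucks are covered.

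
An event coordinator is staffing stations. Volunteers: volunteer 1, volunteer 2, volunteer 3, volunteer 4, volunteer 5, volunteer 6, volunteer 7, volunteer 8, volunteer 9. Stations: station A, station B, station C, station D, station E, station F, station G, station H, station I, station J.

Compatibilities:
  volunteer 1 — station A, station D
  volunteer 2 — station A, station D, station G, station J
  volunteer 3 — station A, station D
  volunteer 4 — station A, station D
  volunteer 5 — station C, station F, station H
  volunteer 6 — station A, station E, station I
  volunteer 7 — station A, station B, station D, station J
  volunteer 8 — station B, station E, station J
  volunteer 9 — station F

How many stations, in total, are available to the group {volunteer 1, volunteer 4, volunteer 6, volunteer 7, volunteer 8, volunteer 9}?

7

The union of neighbours of {volunteer 1, volunteer 4, volunteer 6, volunteer 7, volunteer 8, volunteer 9} is {station A, station B, station D, station E, station F, station I, station J}, which has 7 elements.
Since |N(S)| = 7 ≥ |S| = 6, Hall's condition holds for this subset.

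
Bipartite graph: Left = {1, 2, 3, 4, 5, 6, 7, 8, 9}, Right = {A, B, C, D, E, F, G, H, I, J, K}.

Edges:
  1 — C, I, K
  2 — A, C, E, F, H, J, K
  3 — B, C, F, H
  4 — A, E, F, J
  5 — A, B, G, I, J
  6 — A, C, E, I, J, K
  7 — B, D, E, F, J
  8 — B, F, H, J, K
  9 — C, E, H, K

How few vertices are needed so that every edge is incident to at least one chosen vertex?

9

The 9 edges 1–C, 2–A, 3–B, 4–F, 5–G, 6–I, 7–J, 8–K, 9–E form a matching, so any vertex cover needs at least 9 vertices (one per matched edge).
Conversely {1, 2, 3, 4, 5, 6, 7, 8, 9} meets every edge and has exactly 9 vertices, so 9 is optimal.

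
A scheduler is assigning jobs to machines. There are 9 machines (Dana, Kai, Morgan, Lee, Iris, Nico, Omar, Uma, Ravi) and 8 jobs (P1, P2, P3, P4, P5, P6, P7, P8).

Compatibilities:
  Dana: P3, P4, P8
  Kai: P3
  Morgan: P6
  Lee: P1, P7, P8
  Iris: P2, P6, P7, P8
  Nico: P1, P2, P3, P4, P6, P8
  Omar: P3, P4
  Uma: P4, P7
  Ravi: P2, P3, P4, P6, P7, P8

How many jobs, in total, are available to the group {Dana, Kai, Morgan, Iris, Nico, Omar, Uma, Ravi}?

The union of neighbours of {Dana, Kai, Morgan, Iris, Nico, Omar, Uma, Ravi} is {P1, P2, P3, P4, P6, P7, P8}, which has 7 elements.
Since |N(S)| = 7 < |S| = 8, Hall's condition fails for this subset.

7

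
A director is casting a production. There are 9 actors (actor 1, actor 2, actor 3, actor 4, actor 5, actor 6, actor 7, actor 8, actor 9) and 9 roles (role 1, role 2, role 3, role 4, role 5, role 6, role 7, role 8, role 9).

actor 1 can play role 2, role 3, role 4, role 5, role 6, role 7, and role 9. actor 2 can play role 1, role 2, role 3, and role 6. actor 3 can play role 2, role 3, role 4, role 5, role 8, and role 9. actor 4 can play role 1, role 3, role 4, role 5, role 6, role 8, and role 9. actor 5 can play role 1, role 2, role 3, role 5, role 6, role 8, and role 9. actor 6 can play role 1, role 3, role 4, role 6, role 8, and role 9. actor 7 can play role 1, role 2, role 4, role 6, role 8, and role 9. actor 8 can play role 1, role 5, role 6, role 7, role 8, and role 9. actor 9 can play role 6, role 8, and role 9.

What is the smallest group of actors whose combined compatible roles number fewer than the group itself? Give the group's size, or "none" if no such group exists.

A matching saturating every actor exists, for instance actor 1→role 7, actor 2→role 2, actor 3→role 4, actor 4→role 3, actor 5→role 6, actor 6→role 9, actor 7→role 1, actor 8→role 5, actor 9→role 8.
By Hall's marriage theorem, this means |N(S)| ≥ |S| for every subset S, so no violating subset exists.

none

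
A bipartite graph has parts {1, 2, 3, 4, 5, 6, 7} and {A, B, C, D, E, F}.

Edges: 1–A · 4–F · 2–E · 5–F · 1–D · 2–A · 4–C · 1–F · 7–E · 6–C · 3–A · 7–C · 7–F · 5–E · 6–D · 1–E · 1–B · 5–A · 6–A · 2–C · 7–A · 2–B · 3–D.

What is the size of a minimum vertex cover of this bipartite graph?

6

{A, B, C, D, E, F} is a vertex cover of size 6: every edge has an endpoint in this set.
No smaller cover exists because 1–A, 2–B, 3–D, 4–F, 5–E, 6–C is a matching of size 6, and a cover must include an endpoint of each of these disjoint edges (König's theorem).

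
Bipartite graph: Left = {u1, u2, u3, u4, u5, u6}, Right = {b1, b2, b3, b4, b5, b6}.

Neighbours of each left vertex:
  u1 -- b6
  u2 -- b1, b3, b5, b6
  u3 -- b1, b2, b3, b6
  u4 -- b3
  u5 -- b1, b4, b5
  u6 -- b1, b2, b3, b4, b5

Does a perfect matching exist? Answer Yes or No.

One maximum matching: u1→b6, u2→b5, u3→b2, u4→b3, u5→b4, u6→b1.
All 6 left vertices are covered.

Yes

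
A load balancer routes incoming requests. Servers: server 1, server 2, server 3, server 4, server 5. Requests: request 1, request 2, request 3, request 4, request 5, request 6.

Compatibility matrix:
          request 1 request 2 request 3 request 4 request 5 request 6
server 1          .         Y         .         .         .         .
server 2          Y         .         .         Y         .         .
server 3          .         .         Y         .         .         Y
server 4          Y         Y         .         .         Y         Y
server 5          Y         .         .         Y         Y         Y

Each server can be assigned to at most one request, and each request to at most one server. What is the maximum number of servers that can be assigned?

5

For example, pair server 1→request 2, server 2→request 4, server 3→request 3, server 4→request 6, server 5→request 5.
All 5 servers are matched, so no larger matching exists.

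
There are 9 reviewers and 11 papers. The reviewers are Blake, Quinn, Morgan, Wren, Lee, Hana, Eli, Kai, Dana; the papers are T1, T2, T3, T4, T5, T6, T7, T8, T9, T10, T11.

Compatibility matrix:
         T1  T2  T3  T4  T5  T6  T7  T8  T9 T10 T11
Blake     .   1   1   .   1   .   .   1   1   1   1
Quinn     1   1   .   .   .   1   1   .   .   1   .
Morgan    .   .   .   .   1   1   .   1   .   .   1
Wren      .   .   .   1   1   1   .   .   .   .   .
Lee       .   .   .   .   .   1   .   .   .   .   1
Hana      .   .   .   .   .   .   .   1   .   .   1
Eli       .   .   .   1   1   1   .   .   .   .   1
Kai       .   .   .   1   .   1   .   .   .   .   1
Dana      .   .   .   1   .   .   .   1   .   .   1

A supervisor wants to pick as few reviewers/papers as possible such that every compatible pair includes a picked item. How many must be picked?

The 7 edges Blake–T10, Quinn–T7, Morgan–T5, Wren–T4, Lee–T6, Hana–T8, Eli–T11 form a matching, so any vertex cover needs at least 7 vertices (one per matched edge).
Conversely {Blake, Quinn, T4, T5, T6, T8, T11} meets every edge and has exactly 7 vertices, so 7 is optimal.

7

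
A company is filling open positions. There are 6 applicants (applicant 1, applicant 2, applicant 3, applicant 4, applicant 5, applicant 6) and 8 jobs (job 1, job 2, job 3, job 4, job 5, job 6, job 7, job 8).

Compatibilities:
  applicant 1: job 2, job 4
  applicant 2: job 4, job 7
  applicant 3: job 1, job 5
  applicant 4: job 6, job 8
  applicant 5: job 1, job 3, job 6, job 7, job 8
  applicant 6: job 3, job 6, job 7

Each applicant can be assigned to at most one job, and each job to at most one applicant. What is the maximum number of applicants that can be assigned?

6

For example, pair applicant 1–job 2, applicant 2–job 4, applicant 3–job 1, applicant 4–job 6, applicant 5–job 7, applicant 6–job 3.
All 6 applicants are matched, so no larger matching exists.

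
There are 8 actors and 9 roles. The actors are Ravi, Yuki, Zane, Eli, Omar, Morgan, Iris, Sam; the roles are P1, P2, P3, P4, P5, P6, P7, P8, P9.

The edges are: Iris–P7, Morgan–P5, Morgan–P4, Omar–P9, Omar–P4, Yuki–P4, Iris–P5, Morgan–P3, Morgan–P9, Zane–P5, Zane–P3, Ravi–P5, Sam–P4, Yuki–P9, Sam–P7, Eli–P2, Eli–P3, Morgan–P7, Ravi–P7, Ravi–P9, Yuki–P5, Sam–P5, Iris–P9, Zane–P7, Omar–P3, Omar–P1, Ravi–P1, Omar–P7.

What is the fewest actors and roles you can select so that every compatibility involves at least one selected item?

7

{Eli, P1, P3, P4, P5, P7, P9} is a vertex cover of size 7: every edge has an endpoint in this set.
No smaller cover exists because Ravi–P1, Yuki–P5, Zane–P7, Eli–P2, Omar–P3, Morgan–P4, Iris–P9 is a matching of size 7, and a cover must include an endpoint of each of these disjoint edges (König's theorem).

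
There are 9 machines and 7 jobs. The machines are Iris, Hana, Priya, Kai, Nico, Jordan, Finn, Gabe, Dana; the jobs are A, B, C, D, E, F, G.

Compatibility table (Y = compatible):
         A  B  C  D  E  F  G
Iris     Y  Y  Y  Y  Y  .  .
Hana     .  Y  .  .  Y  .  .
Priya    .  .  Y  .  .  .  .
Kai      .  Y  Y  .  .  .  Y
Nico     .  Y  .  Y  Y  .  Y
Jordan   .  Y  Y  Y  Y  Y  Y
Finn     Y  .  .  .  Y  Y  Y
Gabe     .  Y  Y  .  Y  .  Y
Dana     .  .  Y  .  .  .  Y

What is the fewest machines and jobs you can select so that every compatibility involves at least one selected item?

{A, B, C, D, E, F, G} is a vertex cover of size 7: every edge has an endpoint in this set.
No smaller cover exists because Iris–A, Hana–B, Priya–C, Kai–G, Nico–D, Jordan–F, Finn–E is a matching of size 7, and a cover must include an endpoint of each of these disjoint edges (König's theorem).

7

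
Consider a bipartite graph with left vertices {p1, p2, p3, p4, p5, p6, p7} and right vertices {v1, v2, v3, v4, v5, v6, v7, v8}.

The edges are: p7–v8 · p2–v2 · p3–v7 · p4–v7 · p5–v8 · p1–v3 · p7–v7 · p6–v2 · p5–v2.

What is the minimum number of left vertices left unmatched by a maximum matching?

For example, pair p1→v3, p2→v2, p3→v7, p5→v8.
The set {p2, p3, p4, p5, p6, p7} has only 3 neighbours ({v2, v7, v8}), so by Hall's theorem at most 4 of the 7 left vertices can be matched.
That matches 4 of the 7, leaving 3 unmatched; no matching can do better.

3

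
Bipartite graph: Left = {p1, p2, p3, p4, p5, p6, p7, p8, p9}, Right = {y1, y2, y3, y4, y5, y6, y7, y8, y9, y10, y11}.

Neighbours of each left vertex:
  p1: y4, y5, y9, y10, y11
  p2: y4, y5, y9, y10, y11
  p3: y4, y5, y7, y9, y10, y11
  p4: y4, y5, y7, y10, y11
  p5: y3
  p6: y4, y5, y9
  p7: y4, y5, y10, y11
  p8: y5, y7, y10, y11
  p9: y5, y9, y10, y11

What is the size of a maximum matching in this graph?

7

One maximum matching: p1-y9, p2-y11, p3-y7, p4-y4, p5-y3, p6-y5, p7-y10.
The set {p1, p2, p3, p4, p6, p7, p8, p9} has only 6 neighbours ({y10, y11, y4, y5, y7, y9}), so by Hall's theorem at most 7 of the 9 left vertices can be matched.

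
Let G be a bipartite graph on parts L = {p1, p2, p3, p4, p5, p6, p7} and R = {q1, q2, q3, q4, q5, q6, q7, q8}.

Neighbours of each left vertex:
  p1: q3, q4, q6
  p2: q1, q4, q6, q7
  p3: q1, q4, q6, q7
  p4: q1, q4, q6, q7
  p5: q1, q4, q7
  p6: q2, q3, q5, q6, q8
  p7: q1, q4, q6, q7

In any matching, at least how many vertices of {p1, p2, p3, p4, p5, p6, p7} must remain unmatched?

1

One maximum matching: p1–q3, p2–q1, p3–q6, p4–q7, p5–q4, p6–q8.
The set {p2, p3, p4, p5, p7} has only 4 neighbours ({q1, q4, q6, q7}), so by Hall's theorem at most 6 of the 7 left vertices can be matched.
That matches 6 of the 7, leaving 1 unmatched; no matching can do better.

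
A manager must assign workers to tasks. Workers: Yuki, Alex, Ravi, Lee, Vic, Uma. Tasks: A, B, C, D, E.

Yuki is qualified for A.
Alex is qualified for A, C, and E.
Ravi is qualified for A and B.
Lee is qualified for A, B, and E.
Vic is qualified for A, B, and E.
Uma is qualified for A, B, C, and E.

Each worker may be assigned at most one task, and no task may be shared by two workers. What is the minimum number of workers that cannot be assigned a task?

One maximum matching: Yuki→A, Alex→C, Ravi→B, Lee→E.
The set {Yuki, Alex, Ravi, Lee, Vic, Uma} has only 4 neighbours ({A, B, C, E}), so by Hall's theorem at most 4 of the 6 workers can be matched.
That matches 4 of the 6, leaving 2 unmatched; no matching can do better.

2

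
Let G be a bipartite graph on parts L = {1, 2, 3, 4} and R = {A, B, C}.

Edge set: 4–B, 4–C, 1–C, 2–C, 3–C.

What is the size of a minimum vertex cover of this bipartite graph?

2

The 2 edges 1–C, 4–B form a matching, so any vertex cover needs at least 2 vertices (one per matched edge).
Conversely {4, C} meets every edge and has exactly 2 vertices, so 2 is optimal.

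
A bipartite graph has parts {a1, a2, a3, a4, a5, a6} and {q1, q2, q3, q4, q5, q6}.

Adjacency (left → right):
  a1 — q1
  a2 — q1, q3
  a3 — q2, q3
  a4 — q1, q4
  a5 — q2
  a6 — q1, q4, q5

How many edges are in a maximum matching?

A valid assignment of size 5: a1→q1, a2→q3, a3→q2, a4→q4, a6→q5.
The set {a1, a2, a3, a5} has only 3 neighbours ({q1, q2, q3}), so by Hall's theorem at most 5 of the 6 left vertices can be matched.

5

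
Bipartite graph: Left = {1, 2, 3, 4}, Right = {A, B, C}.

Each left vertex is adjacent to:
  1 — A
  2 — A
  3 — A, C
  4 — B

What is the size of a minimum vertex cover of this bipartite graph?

The 3 edges 1–A, 3–C, 4–B form a matching, so any vertex cover needs at least 3 vertices (one per matched edge).
Conversely {3, 4, A} meets every edge and has exactly 3 vertices, so 3 is optimal.

3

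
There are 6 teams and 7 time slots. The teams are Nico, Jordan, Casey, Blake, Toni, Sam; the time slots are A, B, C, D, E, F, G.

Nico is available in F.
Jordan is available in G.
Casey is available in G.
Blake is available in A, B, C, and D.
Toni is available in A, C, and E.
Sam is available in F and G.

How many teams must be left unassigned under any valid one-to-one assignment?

A valid assignment of size 4: Nico–F, Jordan–G, Blake–B, Toni–E.
The set {Nico, Jordan, Casey, Sam} has only 2 neighbours ({F, G}), so by Hall's theorem at most 4 of the 6 teams can be matched.
That matches 4 of the 6, leaving 2 unmatched; no matching can do better.

2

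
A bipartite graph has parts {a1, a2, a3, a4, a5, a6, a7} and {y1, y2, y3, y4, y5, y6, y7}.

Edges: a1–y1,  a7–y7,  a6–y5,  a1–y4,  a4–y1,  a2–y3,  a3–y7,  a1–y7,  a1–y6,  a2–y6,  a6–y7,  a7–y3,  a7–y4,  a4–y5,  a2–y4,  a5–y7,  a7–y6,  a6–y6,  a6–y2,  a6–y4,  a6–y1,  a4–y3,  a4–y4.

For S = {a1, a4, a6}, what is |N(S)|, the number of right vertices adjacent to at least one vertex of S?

7

The union of neighbours of {a1, a4, a6} is {y1, y2, y3, y4, y5, y6, y7}, which has 7 elements.
Since |N(S)| = 7 ≥ |S| = 3, Hall's condition holds for this subset.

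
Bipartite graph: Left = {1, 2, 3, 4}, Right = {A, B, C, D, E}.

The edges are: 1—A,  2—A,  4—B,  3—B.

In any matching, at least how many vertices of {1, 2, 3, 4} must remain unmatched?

One maximum matching: 1→A, 3→B.
The set {1, 2, 3, 4} has only 2 neighbours ({A, B}), so by Hall's theorem at most 2 of the 4 left vertices can be matched.
That matches 2 of the 4, leaving 2 unmatched; no matching can do better.

2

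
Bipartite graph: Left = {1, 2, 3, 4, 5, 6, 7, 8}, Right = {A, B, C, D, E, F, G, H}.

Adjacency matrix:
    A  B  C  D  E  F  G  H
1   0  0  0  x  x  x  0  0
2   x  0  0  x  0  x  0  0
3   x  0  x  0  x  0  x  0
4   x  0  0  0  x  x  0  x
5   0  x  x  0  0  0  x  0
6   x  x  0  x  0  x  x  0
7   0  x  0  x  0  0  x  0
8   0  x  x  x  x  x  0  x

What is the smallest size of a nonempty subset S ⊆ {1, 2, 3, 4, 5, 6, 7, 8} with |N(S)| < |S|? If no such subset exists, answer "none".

A matching saturating every left vertex exists, for instance 1→D, 2→F, 3→C, 4→H, 5→B, 6→A, 7→G, 8→E.
By Hall's marriage theorem, this means |N(S)| ≥ |S| for every subset S, so no violating subset exists.

none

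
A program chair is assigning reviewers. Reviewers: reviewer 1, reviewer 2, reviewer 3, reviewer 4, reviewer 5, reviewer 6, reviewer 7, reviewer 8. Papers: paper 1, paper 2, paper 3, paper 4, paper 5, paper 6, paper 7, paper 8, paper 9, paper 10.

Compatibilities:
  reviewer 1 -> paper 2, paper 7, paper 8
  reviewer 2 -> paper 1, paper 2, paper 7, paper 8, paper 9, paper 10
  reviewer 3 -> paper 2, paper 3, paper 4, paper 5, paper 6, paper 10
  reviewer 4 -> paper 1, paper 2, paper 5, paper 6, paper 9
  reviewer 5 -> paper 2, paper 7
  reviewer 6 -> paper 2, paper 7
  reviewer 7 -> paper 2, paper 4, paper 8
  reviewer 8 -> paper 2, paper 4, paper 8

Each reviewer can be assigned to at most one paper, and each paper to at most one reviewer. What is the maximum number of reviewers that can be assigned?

For example, pair reviewer 1→paper 8, reviewer 2→paper 10, reviewer 3→paper 6, reviewer 4→paper 5, reviewer 5→paper 2, reviewer 6→paper 7, reviewer 7→paper 4.
The set {reviewer 1, reviewer 5, reviewer 6, reviewer 7, reviewer 8} has only 4 neighbours ({paper 2, paper 4, paper 7, paper 8}), so by Hall's theorem at most 7 of the 8 reviewers can be matched.

7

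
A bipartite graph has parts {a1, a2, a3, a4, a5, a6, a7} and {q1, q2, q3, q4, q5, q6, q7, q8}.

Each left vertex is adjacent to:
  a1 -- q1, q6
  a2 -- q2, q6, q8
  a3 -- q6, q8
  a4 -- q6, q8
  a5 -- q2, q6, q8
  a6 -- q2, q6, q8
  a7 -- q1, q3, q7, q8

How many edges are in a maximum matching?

A valid assignment of size 5: a1-q1, a2-q2, a3-q6, a4-q8, a7-q7.
The set {a2, a3, a4, a5, a6} has only 3 neighbours ({q2, q6, q8}), so by Hall's theorem at most 5 of the 7 left vertices can be matched.

5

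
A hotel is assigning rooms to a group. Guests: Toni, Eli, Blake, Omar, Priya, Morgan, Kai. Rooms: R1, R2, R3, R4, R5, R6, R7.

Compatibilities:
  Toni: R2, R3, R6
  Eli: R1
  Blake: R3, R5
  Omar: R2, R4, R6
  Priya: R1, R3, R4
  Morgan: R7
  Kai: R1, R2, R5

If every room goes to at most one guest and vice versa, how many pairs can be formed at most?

7

A valid assignment of size 7: Toni-R6, Eli-R1, Blake-R3, Omar-R2, Priya-R4, Morgan-R7, Kai-R5.
This saturates every guest, so 7 is the maximum.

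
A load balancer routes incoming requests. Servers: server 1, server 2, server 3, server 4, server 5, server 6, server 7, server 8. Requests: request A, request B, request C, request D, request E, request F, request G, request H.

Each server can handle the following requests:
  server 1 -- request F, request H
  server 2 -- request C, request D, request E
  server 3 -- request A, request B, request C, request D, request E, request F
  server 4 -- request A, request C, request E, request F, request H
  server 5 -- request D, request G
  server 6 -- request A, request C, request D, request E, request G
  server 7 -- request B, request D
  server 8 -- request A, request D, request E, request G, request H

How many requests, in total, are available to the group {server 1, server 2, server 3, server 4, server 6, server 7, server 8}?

The union of neighbours of {server 1, server 2, server 3, server 4, server 6, server 7, server 8} is {request A, request B, request C, request D, request E, request F, request G, request H}, which has 8 elements.
Since |N(S)| = 8 ≥ |S| = 7, Hall's condition holds for this subset.

8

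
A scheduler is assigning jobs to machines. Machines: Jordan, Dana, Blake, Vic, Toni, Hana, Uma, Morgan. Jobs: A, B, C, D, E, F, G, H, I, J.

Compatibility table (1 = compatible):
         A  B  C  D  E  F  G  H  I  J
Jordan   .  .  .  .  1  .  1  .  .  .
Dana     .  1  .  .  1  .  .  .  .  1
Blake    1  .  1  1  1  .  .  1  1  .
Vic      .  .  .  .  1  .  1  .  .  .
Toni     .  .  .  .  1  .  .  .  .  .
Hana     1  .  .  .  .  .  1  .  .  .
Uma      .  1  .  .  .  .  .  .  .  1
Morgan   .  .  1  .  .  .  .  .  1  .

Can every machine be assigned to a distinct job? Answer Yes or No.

No

The set {Jordan, Vic, Toni} has only 2 neighbours ({E, G}), so by Hall's theorem at most 7 of the 8 machines can be matched.
Hence no matching covers every machine.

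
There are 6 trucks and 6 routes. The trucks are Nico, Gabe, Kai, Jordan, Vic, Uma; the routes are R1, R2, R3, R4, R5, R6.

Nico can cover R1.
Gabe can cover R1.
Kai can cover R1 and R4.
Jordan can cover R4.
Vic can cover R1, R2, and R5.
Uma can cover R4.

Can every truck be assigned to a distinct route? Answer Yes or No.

No

The set {Nico, Gabe, Kai, Jordan, Uma} has only 2 neighbours ({R1, R4}), so by Hall's theorem at most 3 of the 6 trucks can be matched.
Hence no matching covers every truck.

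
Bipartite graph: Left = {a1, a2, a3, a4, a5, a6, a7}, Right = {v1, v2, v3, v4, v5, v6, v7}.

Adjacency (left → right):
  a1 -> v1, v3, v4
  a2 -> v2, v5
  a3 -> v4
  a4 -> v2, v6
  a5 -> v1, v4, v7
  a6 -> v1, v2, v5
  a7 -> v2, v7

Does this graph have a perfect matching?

Yes

A valid assignment of size 7: a1-v3, a2-v5, a3-v4, a4-v6, a5-v7, a6-v1, a7-v2.
Every left vertex is matched, so this is a perfect matching.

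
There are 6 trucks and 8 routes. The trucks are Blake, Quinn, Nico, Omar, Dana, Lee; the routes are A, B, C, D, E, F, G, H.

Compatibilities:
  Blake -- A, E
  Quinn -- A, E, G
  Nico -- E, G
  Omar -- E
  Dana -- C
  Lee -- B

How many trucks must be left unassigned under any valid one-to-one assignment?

1

A valid assignment of size 5: Blake→A, Quinn→G, Nico→E, Dana→C, Lee→B.
The set {Blake, Quinn, Nico, Omar} has only 3 neighbours ({A, E, G}), so by Hall's theorem at most 5 of the 6 trucks can be matched.
That matches 5 of the 6, leaving 1 unmatched; no matching can do better.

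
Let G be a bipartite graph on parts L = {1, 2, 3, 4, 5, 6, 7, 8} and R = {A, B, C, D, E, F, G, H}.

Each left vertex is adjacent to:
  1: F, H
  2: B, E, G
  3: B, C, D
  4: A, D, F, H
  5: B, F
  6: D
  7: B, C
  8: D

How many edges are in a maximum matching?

7

One maximum matching: 1-H, 2-E, 3-C, 4-A, 5-F, 6-D, 7-B.
The set {6, 8} has only 1 neighbour ({D}), so by Hall's theorem at most 7 of the 8 left vertices can be matched.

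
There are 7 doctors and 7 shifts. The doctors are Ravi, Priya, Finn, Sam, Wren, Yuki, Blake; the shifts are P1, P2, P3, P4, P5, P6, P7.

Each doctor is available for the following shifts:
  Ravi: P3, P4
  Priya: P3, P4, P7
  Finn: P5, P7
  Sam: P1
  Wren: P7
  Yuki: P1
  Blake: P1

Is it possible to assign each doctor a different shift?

The set {Sam, Yuki, Blake} has only 1 neighbour ({P1}), so by Hall's theorem at most 5 of the 7 doctors can be matched.
Hence no matching covers every doctor.

No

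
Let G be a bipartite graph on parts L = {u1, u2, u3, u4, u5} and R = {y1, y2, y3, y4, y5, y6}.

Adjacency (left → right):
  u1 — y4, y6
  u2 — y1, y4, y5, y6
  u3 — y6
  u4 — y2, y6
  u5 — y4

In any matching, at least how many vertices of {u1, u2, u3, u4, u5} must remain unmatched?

For example, pair u1-y4, u2-y1, u3-y6, u4-y2.
The set {u1, u3, u5} has only 2 neighbours ({y4, y6}), so by Hall's theorem at most 4 of the 5 left vertices can be matched.
That matches 4 of the 5, leaving 1 unmatched; no matching can do better.

1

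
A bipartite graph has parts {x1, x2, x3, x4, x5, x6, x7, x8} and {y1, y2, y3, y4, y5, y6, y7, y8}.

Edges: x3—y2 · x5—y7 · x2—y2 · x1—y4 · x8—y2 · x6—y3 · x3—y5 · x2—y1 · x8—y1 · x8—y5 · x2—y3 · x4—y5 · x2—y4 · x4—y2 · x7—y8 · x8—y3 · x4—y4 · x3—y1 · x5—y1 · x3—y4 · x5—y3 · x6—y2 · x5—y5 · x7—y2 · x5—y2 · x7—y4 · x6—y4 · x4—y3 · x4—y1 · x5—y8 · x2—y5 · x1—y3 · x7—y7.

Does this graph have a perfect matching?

The set {x1, x2, x3, x4, x6, x8} has only 5 neighbours ({y1, y2, y3, y4, y5}), so by Hall's theorem at most 7 of the 8 left vertices can be matched.
Hence no matching covers every left vertex.

No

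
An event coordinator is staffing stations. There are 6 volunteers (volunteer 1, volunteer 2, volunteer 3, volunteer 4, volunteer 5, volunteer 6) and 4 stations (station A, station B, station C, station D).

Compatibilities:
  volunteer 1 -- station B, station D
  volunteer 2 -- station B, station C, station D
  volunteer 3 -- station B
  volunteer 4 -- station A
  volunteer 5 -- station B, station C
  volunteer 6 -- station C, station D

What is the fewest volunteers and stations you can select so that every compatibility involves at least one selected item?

4

{volunteer 4, station B, station C, station D} is a vertex cover of size 4: every edge has an endpoint in this set.
No smaller cover exists because volunteer 1–station D, volunteer 2–station C, volunteer 3–station B, volunteer 4–station A is a matching of size 4, and a cover must include an endpoint of each of these disjoint edges (König's theorem).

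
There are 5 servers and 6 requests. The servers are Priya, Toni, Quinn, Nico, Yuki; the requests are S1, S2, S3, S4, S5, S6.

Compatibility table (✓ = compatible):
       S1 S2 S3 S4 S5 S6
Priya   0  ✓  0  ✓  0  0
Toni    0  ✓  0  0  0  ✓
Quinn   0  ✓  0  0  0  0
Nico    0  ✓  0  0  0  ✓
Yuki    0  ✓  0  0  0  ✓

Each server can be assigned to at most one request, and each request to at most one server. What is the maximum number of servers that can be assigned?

One maximum matching: Priya-S4, Toni-S6, Quinn-S2.
The set {Toni, Quinn, Nico, Yuki} has only 2 neighbours ({S2, S6}), so by Hall's theorem at most 3 of the 5 servers can be matched.

3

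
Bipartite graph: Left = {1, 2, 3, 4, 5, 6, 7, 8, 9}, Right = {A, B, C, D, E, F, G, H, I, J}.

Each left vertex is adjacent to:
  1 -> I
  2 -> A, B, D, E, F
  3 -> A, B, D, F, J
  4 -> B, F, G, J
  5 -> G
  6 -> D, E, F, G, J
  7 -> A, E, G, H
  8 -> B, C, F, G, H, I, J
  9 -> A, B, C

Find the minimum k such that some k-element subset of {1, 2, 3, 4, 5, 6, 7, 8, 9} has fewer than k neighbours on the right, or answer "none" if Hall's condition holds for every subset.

A matching saturating every left vertex exists, for instance 1→I, 2→A, 3→D, 4→F, 5→G, 6→J, 7→E, 8→H, 9→B.
By Hall's marriage theorem, this means |N(S)| ≥ |S| for every subset S, so no violating subset exists.

none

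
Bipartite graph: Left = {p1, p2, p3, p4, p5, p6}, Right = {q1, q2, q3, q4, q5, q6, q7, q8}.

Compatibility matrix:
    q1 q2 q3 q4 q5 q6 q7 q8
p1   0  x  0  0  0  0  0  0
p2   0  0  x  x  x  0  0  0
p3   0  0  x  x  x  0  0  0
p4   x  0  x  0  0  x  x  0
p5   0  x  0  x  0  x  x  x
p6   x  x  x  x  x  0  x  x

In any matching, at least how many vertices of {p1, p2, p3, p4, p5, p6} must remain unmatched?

0

A valid assignment of size 6: p1–q2, p2–q3, p3–q5, p4–q7, p5–q6, p6–q4.
All 6 left vertices are matched, so no larger matching exists.
That matches 6 of the 6, leaving 0 unmatched; no matching can do better.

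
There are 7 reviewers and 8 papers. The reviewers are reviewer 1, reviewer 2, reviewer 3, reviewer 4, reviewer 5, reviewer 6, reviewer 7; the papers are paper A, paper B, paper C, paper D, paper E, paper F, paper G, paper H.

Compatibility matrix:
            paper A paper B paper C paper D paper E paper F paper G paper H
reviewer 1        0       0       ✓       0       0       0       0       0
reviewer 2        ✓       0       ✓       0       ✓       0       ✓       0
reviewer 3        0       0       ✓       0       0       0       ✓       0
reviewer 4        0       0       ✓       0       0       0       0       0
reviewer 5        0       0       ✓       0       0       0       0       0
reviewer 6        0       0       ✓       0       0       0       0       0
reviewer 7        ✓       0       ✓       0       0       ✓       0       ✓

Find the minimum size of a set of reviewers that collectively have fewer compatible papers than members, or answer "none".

2

Take S = {reviewer 1, reviewer 4}. Its neighbourhood is {paper C}, so |N(S)| = 1 < |S| = 2.
No single vertex violates Hall's condition since each has at least one neighbour, so 2 is the minimum.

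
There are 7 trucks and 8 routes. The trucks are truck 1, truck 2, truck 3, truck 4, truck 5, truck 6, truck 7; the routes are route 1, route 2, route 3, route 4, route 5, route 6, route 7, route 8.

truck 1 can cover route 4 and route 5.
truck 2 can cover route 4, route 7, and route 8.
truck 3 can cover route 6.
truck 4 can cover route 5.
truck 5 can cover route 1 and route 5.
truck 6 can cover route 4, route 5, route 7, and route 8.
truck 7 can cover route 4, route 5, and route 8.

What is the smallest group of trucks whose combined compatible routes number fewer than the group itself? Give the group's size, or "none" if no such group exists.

Take S = {truck 1, truck 2, truck 4, truck 6, truck 7}. Its neighbourhood is {route 4, route 5, route 7, route 8}, so |N(S)| = 4 < |S| = 5.
Every subset of size less than 5 has at least as many neighbours as members, so 5 is the minimum.

5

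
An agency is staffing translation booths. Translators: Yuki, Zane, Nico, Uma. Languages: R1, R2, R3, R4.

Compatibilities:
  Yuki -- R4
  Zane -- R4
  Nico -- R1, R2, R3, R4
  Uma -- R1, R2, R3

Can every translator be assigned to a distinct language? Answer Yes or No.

No

The set {Yuki, Zane} has only 1 neighbour ({R4}), so by Hall's theorem at most 3 of the 4 translators can be matched.
Hence no matching covers every translator.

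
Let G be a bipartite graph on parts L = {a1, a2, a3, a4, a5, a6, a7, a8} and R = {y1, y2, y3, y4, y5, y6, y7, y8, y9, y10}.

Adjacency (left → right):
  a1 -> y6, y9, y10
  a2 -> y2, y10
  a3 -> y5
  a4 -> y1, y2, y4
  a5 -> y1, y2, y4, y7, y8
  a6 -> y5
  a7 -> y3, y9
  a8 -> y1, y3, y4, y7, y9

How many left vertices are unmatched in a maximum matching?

One maximum matching: a1–y6, a2–y10, a3–y5, a4–y1, a5–y4, a7–y3, a8–y7.
The set {a3, a6} has only 1 neighbour ({y5}), so by Hall's theorem at most 7 of the 8 left vertices can be matched.
That matches 7 of the 8, leaving 1 unmatched; no matching can do better.

1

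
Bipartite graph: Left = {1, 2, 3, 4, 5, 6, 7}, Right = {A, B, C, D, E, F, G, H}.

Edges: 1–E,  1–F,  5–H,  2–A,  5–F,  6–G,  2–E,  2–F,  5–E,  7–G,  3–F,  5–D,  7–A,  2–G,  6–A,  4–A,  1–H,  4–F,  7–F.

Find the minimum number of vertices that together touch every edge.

6

A maximum matching has 6 edges (e.g. 1–H, 2–E, 3–F, 4–A, 5–D, 6–G).
By König's theorem the minimum vertex cover has the same size. One such cover is {1, 2, 5, A, F, G}.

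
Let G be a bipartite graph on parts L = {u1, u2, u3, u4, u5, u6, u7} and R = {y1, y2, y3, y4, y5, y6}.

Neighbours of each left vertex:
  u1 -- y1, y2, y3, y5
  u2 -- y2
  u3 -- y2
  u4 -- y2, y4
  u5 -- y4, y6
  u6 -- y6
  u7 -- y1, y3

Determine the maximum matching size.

For example, pair u1–y1, u2–y2, u4–y4, u5–y6, u7–y3.
The set {u2, u3, u4, u5, u6} has only 3 neighbours ({y2, y4, y6}), so by Hall's theorem at most 5 of the 7 left vertices can be matched.

5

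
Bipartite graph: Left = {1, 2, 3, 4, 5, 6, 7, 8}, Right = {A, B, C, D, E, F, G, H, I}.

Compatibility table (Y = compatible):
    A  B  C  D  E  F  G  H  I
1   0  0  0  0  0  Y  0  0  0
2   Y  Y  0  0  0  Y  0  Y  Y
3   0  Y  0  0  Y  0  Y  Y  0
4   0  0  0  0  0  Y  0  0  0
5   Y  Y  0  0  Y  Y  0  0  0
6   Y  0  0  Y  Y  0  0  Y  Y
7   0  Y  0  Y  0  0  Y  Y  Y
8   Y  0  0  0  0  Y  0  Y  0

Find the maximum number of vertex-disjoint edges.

One maximum matching: 1–F, 2–A, 3–G, 5–B, 6–E, 7–D, 8–H.
The set {1, 4} has only 1 neighbour ({F}), so by Hall's theorem at most 7 of the 8 left vertices can be matched.

7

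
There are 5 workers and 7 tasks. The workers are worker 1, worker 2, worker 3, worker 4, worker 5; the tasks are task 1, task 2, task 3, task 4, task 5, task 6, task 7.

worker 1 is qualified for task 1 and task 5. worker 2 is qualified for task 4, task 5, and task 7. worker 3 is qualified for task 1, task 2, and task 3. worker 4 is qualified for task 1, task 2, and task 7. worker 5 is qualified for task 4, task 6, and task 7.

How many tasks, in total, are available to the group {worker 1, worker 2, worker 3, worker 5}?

The union of neighbours of {worker 1, worker 2, worker 3, worker 5} is {task 1, task 2, task 3, task 4, task 5, task 6, task 7}, which has 7 elements.
Since |N(S)| = 7 ≥ |S| = 4, Hall's condition holds for this subset.

7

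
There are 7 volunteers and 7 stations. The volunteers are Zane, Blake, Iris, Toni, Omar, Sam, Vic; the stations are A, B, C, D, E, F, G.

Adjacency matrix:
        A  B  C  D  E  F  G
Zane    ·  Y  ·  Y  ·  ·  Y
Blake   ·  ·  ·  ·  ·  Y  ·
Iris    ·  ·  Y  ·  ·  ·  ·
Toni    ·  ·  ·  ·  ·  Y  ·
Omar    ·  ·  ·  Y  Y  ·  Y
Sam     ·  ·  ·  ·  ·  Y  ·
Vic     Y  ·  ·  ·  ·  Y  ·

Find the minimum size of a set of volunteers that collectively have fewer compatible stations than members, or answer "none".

2

Take S = {Blake, Toni}. Its neighbourhood is {F}, so |N(S)| = 1 < |S| = 2.
No single vertex violates Hall's condition since each has at least one neighbour, so 2 is the minimum.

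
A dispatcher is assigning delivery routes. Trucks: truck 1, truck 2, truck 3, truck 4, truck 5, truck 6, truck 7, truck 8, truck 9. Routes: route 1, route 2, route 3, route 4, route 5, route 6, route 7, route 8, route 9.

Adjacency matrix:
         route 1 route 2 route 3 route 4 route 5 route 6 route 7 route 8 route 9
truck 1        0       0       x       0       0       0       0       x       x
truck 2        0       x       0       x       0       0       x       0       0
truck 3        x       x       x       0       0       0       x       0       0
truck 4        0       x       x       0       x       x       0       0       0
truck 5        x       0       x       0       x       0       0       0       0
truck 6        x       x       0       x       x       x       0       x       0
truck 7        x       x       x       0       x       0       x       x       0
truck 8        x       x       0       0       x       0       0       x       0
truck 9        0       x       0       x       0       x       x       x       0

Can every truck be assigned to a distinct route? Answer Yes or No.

For example, pair truck 1–route 9, truck 2–route 7, truck 3–route 3, truck 4–route 6, truck 5–route 5, truck 6–route 2, truck 7–route 8, truck 8–route 1, truck 9–route 4.
Every truck is matched, so this is a perfect matching.

Yes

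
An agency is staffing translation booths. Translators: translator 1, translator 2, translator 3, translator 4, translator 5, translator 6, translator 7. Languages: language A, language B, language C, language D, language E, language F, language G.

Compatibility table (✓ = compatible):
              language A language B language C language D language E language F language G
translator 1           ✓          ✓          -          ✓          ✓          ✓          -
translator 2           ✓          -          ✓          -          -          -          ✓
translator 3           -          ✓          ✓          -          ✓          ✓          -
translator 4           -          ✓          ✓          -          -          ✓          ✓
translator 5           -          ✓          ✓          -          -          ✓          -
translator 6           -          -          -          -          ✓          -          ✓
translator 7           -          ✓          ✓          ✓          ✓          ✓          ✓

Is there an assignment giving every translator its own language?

Yes

For example, pair translator 1-language D, translator 2-language A, translator 3-language C, translator 4-language G, translator 5-language B, translator 6-language E, translator 7-language F.
All 7 translators are covered.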